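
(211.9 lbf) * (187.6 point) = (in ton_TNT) 1.491e-08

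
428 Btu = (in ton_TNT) 0.0001079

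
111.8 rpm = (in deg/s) 670.8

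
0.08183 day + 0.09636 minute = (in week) 0.0117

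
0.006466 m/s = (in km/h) 0.02328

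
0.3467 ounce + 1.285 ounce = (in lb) 0.102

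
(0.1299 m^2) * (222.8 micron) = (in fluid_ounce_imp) 1.019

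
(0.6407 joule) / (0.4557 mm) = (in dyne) 1.406e+08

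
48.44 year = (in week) 2526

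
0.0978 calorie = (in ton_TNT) 9.78e-11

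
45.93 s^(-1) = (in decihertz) 459.3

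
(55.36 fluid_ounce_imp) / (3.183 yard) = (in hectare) 5.404e-08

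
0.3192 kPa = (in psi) 0.0463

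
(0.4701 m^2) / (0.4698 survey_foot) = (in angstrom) 3.283e+10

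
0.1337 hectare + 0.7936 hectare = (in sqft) 9.981e+04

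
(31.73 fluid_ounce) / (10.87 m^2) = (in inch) 0.003399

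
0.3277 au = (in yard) 5.361e+10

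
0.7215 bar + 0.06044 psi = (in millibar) 725.7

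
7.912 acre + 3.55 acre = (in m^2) 4.639e+04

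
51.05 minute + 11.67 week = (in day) 81.73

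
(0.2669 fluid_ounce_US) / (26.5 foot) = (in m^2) 9.772e-07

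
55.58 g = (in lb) 0.1225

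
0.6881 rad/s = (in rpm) 6.571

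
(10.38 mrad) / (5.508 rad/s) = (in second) 0.001885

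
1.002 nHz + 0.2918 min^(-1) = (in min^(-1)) 0.2918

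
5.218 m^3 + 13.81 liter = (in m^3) 5.232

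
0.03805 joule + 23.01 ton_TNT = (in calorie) 2.301e+10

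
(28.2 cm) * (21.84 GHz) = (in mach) 1.809e+07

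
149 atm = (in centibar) 1.51e+04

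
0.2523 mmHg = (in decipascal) 336.4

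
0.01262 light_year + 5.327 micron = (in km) 1.194e+11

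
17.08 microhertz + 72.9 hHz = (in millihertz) 7.29e+06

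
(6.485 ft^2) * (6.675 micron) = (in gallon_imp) 0.0008846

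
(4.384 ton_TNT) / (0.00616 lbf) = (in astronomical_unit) 4.475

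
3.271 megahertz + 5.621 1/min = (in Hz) 3.271e+06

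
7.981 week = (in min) 8.045e+04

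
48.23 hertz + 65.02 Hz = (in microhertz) 1.132e+08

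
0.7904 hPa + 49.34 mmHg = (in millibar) 66.57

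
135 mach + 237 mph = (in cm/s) 4.607e+06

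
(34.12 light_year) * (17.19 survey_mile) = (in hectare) 8.93e+17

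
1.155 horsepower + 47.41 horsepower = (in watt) 3.621e+04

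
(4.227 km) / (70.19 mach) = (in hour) 4.913e-05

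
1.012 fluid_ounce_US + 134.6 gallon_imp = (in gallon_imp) 134.6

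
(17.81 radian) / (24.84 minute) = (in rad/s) 0.01195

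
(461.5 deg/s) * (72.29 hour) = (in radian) 2.096e+06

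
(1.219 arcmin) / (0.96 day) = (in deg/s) 2.449e-07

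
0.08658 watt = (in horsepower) 0.0001161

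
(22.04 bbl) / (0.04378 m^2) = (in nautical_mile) 0.04322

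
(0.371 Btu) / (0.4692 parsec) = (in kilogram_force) 2.757e-15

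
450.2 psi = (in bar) 31.04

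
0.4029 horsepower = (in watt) 300.4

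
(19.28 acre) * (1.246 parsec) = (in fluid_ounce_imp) 1.056e+26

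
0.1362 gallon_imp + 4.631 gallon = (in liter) 18.15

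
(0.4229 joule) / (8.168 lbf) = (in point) 32.99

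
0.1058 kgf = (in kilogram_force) 0.1058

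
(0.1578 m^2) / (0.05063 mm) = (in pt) 8.835e+06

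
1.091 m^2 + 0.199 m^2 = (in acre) 0.0003188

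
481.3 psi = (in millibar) 3.318e+04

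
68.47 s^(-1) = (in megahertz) 6.847e-05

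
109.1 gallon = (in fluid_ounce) 1.396e+04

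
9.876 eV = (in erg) 1.582e-11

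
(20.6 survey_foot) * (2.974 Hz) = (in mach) 0.05484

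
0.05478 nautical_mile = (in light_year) 1.072e-14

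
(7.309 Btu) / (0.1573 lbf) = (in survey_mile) 6.848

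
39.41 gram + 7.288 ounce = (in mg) 2.46e+05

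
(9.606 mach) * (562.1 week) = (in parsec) 3.604e-05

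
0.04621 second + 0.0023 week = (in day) 0.0161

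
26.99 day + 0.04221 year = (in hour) 1018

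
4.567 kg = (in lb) 10.07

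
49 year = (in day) 1.788e+04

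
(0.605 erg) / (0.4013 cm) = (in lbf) 3.389e-06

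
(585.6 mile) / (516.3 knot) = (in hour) 0.9856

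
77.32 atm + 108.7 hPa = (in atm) 77.43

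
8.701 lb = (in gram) 3947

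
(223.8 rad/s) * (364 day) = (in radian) 7.038e+09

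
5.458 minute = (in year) 1.038e-05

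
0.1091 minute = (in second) 6.546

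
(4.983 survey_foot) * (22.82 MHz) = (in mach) 1.018e+05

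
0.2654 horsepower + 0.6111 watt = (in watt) 198.5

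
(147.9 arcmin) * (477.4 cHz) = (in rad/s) 0.2054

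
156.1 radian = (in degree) 8944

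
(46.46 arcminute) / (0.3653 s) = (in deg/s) 2.12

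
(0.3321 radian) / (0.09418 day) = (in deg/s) 0.002338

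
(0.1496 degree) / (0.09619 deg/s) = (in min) 0.02592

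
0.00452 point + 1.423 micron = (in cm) 0.0003018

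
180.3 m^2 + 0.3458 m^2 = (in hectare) 0.01806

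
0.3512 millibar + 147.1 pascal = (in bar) 0.001822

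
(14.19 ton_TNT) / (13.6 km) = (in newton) 4.366e+06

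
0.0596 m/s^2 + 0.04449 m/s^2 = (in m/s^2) 0.1041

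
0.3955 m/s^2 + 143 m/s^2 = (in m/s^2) 143.4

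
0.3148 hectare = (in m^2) 3148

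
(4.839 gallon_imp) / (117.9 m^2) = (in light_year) 1.972e-20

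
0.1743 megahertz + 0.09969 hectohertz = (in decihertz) 1.743e+06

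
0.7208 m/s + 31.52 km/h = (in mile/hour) 21.2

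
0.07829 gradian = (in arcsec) 253.7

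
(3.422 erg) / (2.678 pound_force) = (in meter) 2.873e-08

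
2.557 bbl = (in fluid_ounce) 1.375e+04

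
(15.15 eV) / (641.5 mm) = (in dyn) 3.784e-13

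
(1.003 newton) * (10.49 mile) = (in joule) 1.693e+04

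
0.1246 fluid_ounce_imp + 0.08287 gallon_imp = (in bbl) 0.002392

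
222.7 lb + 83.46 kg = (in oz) 6507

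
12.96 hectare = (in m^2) 1.296e+05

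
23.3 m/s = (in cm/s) 2330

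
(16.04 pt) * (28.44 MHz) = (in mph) 3.6e+05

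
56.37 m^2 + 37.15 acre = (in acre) 37.16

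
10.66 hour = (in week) 0.06345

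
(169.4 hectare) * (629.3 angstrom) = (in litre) 106.6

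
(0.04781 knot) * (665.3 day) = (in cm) 1.414e+08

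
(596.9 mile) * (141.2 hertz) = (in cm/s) 1.356e+10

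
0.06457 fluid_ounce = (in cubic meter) 1.91e-06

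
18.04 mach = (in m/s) 6143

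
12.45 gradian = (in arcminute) 672.3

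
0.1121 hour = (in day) 0.004671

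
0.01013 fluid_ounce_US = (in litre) 0.0002996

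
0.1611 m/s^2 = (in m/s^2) 0.1611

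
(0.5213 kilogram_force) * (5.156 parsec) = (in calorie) 1.944e+17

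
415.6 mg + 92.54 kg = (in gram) 9.254e+04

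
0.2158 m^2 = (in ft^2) 2.323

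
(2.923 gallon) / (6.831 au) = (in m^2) 1.083e-14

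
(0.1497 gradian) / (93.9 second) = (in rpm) 0.0002391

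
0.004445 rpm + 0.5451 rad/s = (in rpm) 5.21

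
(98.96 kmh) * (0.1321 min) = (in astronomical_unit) 1.456e-09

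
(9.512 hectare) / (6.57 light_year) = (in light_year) 1.618e-28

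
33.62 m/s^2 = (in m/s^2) 33.62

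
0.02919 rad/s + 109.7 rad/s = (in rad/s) 109.7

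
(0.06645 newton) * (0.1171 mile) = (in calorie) 2.993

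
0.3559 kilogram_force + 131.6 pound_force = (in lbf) 132.4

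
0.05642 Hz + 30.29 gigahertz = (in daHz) 3.029e+09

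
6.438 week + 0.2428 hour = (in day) 45.08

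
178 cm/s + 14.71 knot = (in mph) 20.91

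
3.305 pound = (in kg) 1.499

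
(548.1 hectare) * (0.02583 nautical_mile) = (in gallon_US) 6.926e+10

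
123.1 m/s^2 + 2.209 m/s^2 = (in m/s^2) 125.3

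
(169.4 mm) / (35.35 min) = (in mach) 2.346e-07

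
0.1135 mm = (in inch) 0.004469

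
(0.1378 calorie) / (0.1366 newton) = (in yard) 4.616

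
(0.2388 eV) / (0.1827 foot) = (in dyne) 6.871e-14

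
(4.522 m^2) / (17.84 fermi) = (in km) 2.535e+11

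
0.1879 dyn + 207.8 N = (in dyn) 2.078e+07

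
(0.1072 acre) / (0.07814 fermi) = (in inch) 2.186e+20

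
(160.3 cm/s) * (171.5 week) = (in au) 0.001111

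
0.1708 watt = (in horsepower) 0.000229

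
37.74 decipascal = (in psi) 0.0005474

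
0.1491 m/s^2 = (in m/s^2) 0.1491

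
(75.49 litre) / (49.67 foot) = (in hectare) 4.986e-07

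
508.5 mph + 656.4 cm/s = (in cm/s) 2.339e+04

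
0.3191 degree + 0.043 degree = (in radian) 0.00632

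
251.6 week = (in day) 1761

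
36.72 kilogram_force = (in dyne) 3.601e+07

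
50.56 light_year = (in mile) 2.972e+14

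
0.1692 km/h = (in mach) 0.000138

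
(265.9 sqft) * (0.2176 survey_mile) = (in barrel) 5.441e+04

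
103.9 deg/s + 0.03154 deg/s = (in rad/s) 1.814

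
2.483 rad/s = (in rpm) 23.71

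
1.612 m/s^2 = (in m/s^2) 1.612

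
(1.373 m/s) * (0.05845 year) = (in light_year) 2.675e-10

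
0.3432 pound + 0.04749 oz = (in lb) 0.3462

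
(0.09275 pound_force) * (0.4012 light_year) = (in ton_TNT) 3.743e+05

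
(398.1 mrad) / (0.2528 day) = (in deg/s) 0.001044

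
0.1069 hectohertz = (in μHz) 1.069e+07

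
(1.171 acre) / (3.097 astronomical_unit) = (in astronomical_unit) 6.837e-20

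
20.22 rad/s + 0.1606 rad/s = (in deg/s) 1168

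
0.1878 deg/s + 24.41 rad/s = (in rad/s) 24.41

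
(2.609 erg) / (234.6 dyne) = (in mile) 6.91e-08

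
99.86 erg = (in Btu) 9.465e-09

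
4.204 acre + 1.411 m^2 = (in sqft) 1.831e+05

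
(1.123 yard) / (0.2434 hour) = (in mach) 3.442e-06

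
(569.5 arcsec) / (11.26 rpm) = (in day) 2.71e-08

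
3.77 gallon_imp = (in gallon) 4.528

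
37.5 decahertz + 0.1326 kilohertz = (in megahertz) 0.0005076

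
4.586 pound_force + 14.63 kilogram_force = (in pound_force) 36.84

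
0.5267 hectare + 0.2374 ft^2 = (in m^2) 5267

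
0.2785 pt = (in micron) 98.25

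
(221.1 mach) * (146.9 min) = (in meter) 6.636e+08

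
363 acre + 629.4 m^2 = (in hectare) 147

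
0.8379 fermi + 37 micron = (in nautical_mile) 1.998e-08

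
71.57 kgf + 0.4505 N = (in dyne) 7.023e+07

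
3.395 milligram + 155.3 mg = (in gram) 0.1587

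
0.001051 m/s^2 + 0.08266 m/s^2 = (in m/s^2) 0.08371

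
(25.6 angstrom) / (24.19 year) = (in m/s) 3.356e-18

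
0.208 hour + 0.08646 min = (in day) 0.008727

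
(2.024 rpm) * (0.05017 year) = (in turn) 5.337e+04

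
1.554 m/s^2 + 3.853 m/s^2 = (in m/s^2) 5.407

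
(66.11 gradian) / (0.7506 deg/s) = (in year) 2.514e-06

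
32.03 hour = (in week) 0.1907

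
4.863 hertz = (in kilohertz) 0.004863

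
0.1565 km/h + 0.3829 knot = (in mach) 0.0007062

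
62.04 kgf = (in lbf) 136.8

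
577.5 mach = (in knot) 3.822e+05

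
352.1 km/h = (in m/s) 97.81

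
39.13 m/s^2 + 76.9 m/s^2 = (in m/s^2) 116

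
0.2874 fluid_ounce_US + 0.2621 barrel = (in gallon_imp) 9.168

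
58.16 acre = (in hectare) 23.54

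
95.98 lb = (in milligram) 4.354e+07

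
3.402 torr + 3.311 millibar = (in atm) 0.007744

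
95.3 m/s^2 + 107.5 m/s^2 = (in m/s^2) 202.8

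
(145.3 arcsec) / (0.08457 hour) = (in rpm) 2.209e-05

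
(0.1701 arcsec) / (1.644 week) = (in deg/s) 4.752e-11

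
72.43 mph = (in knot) 62.94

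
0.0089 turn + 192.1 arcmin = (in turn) 0.01779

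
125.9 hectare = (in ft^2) 1.355e+07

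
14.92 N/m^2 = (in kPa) 0.01492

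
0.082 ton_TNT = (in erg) 3.431e+15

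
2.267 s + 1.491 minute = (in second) 91.73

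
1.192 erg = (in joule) 1.192e-07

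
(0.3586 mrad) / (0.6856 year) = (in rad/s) 1.659e-11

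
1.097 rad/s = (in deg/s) 62.85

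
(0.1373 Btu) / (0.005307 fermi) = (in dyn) 2.73e+24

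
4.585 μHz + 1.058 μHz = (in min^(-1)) 0.0003386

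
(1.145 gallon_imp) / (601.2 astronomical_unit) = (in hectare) 5.788e-21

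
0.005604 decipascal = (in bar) 5.604e-09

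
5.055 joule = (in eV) 3.155e+19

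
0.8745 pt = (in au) 2.062e-15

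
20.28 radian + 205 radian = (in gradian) 1.434e+04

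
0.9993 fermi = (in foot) 3.279e-15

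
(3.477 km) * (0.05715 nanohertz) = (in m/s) 1.987e-07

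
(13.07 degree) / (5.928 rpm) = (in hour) 0.0001021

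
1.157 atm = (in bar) 1.172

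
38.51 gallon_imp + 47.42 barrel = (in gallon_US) 2038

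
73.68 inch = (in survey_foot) 6.14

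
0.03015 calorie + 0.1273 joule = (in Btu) 0.0002402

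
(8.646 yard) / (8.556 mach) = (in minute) 4.523e-05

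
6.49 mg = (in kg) 6.49e-06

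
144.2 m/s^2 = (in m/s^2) 144.2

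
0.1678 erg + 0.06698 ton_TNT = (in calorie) 6.698e+07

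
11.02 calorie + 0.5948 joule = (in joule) 46.7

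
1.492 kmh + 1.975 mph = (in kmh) 4.67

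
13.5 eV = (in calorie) 5.17e-19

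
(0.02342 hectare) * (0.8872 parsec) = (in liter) 6.411e+21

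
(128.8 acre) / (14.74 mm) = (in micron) 3.536e+13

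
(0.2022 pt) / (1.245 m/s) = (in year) 1.817e-12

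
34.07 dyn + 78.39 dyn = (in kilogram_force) 0.0001147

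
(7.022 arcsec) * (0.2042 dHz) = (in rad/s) 6.952e-07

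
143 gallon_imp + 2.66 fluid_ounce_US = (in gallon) 171.8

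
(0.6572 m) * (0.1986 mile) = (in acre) 0.0519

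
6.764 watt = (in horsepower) 0.009071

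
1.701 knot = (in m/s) 0.8751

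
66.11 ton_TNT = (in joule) 2.766e+11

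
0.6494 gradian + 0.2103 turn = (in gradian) 84.77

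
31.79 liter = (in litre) 31.79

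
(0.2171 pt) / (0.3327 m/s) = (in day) 2.664e-09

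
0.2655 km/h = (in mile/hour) 0.165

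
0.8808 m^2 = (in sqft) 9.481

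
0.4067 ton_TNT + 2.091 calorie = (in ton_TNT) 0.4067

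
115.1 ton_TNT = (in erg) 4.816e+18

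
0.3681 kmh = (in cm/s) 10.22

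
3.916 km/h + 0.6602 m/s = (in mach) 0.005134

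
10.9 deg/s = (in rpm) 1.817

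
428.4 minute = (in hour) 7.14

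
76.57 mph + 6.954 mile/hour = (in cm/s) 3734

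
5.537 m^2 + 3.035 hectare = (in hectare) 3.036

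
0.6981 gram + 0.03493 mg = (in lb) 0.001539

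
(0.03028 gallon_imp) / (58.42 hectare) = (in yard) 2.577e-10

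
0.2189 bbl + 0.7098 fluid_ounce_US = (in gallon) 9.199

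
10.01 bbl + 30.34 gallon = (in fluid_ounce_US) 5.77e+04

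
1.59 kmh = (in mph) 0.988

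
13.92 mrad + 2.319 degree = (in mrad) 54.39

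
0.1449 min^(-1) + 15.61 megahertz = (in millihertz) 1.561e+10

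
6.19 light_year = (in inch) 2.306e+18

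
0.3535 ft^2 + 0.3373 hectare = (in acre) 0.8335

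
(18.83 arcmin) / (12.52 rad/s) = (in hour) 1.215e-07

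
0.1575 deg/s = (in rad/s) 0.002749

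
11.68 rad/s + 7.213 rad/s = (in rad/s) 18.89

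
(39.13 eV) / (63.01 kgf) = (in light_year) 1.072e-36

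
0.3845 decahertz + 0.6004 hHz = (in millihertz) 6.389e+04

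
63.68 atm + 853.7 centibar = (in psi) 1060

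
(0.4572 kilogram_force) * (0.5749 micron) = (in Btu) 2.443e-09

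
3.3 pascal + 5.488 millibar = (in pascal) 552.1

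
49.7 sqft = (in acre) 0.001141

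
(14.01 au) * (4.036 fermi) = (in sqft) 0.09105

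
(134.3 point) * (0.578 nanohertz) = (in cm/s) 2.738e-09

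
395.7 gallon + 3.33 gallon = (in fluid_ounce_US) 5.108e+04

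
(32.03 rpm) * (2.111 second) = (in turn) 1.127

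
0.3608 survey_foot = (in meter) 0.11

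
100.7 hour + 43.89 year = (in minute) 2.307e+07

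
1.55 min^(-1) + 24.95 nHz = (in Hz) 0.02583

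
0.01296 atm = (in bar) 0.01313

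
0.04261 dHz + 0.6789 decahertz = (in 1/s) 6.793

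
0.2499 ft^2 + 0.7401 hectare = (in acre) 1.829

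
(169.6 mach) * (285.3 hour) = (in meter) 5.931e+10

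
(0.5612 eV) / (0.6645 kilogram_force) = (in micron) 1.38e-14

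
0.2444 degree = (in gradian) 0.2716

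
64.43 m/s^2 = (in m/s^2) 64.43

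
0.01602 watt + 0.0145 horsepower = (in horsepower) 0.01452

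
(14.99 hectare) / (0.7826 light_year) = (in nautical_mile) 1.093e-14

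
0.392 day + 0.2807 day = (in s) 5.812e+04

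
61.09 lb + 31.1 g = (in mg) 2.774e+07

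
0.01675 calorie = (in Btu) 6.642e-05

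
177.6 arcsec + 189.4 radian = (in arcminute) 6.511e+05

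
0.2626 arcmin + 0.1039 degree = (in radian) 0.00189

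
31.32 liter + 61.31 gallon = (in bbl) 1.657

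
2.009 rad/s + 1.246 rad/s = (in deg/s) 186.5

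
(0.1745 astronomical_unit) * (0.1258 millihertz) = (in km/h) 1.182e+07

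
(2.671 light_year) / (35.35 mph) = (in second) 1.599e+15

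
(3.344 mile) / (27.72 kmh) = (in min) 11.65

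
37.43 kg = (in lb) 82.52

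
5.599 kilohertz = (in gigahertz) 5.599e-06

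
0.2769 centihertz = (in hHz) 2.769e-05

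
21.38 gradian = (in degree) 19.24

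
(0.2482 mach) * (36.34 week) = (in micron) 1.857e+15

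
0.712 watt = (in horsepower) 0.0009548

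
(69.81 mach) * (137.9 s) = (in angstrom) 3.278e+16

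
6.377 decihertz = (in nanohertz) 6.377e+08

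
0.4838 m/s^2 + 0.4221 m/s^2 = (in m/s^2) 0.9059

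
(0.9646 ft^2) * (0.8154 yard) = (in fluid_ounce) 2259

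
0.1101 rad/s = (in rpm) 1.051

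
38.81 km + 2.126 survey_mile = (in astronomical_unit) 2.823e-07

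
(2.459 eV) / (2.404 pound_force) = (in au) 2.463e-31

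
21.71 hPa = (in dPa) 2.171e+04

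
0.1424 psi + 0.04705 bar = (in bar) 0.05687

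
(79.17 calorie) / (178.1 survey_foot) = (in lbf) 1.372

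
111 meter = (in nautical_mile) 0.05994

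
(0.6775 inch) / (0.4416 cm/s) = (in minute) 0.06495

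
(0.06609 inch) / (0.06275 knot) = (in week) 8.598e-08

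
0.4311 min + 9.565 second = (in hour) 0.009842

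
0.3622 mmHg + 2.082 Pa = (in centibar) 0.05037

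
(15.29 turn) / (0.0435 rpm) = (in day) 0.2441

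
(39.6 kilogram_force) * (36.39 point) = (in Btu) 0.004725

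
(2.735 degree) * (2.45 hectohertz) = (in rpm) 111.7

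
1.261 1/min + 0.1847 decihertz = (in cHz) 3.949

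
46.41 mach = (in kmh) 5.689e+04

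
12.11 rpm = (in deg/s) 72.66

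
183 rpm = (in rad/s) 19.16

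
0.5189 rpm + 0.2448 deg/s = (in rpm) 0.5597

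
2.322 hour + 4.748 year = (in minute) 2.496e+06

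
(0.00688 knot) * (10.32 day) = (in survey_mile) 1.961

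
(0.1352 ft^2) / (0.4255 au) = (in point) 5.593e-10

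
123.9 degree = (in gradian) 137.7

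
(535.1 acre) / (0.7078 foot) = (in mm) 1.004e+10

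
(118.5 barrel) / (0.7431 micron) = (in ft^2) 2.729e+08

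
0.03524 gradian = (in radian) 0.0005535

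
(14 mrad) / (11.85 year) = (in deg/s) 2.146e-09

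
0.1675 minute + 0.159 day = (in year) 0.0004359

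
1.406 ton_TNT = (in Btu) 5.576e+06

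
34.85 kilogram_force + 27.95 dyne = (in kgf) 34.85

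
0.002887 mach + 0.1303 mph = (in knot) 2.024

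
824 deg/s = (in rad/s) 14.38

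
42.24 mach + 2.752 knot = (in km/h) 5.178e+04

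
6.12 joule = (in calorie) 1.463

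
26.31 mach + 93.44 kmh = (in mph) 2.01e+04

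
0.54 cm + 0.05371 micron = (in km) 5.4e-06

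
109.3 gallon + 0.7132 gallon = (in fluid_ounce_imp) 1.466e+04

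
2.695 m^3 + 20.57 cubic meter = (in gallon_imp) 5118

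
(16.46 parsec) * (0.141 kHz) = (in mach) 2.103e+17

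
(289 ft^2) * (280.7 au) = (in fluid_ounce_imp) 3.968e+19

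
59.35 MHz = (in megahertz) 59.35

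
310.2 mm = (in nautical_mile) 0.0001675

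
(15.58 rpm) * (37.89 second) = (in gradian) 3936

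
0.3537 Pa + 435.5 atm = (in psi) 6400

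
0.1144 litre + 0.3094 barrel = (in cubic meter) 0.04931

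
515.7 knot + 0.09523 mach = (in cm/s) 2.977e+04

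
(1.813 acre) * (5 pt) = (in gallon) 3419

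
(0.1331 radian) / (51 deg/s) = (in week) 2.472e-07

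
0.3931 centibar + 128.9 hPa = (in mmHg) 99.63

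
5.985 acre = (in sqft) 2.607e+05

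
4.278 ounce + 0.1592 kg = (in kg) 0.2805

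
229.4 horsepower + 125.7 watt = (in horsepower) 229.6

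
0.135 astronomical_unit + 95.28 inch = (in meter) 2.02e+10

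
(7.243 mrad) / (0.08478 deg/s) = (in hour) 0.00136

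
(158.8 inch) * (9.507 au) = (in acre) 1.418e+09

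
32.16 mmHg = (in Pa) 4288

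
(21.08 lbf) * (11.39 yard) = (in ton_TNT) 2.334e-07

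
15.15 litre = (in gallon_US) 4.002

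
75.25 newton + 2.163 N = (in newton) 77.41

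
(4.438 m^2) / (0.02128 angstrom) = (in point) 5.912e+15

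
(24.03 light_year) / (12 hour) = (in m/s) 5.263e+12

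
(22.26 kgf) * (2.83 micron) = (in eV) 3.856e+15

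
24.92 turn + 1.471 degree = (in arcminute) 5.384e+05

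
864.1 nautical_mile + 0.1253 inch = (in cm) 1.6e+08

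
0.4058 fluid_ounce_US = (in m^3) 1.2e-05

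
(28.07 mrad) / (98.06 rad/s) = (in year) 9.077e-12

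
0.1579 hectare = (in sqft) 1.7e+04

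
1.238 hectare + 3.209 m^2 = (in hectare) 1.238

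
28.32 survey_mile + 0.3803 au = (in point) 1.613e+14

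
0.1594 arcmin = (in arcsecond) 9.564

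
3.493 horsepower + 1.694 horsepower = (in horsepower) 5.187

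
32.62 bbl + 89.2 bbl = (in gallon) 5116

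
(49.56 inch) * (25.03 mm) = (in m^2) 0.03151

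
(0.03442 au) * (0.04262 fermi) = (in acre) 5.423e-11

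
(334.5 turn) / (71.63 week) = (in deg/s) 0.00278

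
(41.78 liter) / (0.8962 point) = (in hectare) 0.01321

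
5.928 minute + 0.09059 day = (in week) 0.01353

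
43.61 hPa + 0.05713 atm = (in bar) 0.1015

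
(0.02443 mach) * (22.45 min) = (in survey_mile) 6.962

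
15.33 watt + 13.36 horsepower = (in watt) 9978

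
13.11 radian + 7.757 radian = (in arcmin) 7.174e+04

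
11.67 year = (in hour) 1.022e+05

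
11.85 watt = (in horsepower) 0.01589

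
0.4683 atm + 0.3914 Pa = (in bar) 0.4745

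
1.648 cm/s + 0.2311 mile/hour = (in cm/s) 11.98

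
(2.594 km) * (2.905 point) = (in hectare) 0.0002658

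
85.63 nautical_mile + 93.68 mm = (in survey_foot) 5.203e+05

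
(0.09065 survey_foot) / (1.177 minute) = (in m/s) 0.0003913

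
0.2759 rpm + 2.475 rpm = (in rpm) 2.751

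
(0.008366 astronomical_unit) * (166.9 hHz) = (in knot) 4.06e+13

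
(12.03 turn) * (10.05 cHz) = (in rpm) 72.54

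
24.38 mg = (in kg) 2.438e-05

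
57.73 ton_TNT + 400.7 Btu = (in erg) 2.415e+18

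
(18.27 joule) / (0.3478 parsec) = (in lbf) 3.827e-16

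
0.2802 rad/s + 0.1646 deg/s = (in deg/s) 16.22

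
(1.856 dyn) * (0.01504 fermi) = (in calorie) 6.672e-23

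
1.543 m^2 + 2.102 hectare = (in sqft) 2.263e+05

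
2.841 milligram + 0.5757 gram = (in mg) 578.5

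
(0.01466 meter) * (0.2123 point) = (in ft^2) 1.182e-05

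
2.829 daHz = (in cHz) 2829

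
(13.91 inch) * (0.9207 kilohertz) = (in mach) 0.9553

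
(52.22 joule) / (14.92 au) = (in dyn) 2.34e-06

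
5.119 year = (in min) 2.691e+06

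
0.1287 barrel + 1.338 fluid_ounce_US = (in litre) 20.5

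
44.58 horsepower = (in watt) 3.324e+04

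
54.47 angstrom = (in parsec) 1.765e-25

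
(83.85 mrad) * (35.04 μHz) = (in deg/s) 0.0001683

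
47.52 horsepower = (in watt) 3.544e+04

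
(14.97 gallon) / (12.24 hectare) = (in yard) 5.063e-07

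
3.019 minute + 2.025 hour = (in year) 0.0002369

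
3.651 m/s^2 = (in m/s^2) 3.651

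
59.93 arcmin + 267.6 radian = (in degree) 1.533e+04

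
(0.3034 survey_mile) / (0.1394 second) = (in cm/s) 3.503e+05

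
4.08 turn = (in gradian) 1632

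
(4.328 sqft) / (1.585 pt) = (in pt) 2.038e+06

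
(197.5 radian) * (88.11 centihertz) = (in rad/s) 174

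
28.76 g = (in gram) 28.76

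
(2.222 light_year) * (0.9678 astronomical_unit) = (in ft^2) 3.276e+28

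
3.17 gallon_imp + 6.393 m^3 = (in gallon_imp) 1409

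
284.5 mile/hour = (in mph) 284.5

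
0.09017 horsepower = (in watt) 67.24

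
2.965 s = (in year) 9.402e-08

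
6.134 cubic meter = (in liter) 6134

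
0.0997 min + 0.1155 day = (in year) 0.0003166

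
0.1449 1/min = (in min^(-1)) 0.1449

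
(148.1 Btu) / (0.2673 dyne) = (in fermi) 5.846e+25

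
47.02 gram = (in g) 47.02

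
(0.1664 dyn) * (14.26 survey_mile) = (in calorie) 0.009127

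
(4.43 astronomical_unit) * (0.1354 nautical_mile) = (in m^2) 1.662e+14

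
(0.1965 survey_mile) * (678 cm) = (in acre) 0.5298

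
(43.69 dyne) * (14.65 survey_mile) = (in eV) 6.429e+19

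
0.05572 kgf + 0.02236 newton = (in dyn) 5.688e+04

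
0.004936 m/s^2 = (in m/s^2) 0.004936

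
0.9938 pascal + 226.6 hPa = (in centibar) 22.66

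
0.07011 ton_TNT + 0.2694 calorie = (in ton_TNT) 0.07011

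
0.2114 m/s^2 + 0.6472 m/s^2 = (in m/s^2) 0.8586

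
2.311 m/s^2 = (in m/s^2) 2.311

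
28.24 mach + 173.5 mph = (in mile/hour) 2.168e+04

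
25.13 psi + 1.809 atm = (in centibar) 356.6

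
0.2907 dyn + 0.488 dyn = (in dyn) 0.7787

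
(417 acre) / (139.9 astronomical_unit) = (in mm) 8.063e-05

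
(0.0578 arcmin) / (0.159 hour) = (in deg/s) 1.683e-06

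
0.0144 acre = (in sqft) 627.3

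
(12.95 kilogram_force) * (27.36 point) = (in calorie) 0.293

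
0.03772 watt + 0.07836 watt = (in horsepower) 0.0001557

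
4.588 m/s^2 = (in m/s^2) 4.588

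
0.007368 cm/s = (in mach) 2.164e-07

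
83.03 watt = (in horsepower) 0.1113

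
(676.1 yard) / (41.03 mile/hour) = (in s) 33.71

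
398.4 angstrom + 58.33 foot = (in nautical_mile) 0.0096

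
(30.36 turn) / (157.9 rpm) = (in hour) 0.003205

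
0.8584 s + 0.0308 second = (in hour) 0.000247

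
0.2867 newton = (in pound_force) 0.06445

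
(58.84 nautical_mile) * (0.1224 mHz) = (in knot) 25.93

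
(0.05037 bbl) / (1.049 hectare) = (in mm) 0.0007634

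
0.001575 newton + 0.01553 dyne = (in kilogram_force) 0.0001606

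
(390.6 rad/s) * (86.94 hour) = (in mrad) 1.223e+11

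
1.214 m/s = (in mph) 2.716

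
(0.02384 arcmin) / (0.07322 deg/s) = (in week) 8.973e-09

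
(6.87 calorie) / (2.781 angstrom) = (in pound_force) 2.324e+10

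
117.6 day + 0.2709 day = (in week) 16.84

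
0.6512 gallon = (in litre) 2.465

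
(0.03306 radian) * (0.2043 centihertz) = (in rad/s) 6.754e-05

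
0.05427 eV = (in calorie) 2.078e-21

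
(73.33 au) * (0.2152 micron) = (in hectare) 236.1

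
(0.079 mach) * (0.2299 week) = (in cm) 3.74e+08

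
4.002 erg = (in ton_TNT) 9.565e-17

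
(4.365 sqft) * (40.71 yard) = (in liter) 1.51e+04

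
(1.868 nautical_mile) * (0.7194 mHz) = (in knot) 4.838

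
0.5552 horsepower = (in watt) 414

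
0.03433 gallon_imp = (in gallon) 0.04123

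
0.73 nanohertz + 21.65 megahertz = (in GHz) 0.02165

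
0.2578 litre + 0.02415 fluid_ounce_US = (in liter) 0.2585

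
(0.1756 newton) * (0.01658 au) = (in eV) 2.718e+27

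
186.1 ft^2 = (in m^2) 17.29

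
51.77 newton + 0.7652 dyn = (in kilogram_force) 5.279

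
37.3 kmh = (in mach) 0.03043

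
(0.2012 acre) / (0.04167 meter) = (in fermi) 1.954e+19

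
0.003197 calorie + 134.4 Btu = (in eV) 8.85e+23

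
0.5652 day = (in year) 0.001548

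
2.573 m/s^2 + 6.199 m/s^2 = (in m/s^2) 8.772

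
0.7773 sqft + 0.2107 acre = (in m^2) 852.7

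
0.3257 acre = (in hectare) 0.1318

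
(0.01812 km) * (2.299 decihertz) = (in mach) 0.01223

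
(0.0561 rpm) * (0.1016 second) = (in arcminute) 2.052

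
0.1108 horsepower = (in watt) 82.62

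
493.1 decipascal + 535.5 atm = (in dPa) 5.426e+08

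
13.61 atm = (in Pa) 1.379e+06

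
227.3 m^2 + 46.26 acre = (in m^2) 1.874e+05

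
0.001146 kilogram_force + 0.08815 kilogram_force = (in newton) 0.8757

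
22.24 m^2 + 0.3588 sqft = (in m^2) 22.27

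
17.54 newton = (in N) 17.54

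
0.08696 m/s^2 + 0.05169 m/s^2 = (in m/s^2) 0.1386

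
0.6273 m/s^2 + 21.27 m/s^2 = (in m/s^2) 21.9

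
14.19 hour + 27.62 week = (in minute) 2.793e+05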